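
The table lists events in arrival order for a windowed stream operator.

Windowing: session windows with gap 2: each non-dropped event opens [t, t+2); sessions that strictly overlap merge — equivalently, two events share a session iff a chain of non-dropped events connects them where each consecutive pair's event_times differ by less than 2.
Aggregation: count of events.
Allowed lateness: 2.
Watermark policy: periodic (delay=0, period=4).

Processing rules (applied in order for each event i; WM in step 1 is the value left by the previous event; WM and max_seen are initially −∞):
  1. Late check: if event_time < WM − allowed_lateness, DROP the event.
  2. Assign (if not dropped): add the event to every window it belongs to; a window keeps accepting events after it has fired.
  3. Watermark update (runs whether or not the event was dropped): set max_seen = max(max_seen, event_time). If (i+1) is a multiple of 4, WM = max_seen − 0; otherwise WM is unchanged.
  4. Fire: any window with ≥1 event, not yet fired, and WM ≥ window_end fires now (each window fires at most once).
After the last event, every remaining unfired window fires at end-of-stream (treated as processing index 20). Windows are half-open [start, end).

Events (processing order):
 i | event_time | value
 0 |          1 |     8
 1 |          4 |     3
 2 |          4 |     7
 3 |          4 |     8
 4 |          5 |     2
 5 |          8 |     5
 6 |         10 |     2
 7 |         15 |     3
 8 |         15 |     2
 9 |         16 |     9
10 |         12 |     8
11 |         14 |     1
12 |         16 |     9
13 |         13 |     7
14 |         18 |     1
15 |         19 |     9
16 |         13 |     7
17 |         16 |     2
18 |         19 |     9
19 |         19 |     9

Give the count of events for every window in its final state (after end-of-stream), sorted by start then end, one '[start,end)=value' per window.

[1,3)=1 [4,7)=4 [8,10)=1 [10,12)=1 [14,18)=5 [18,21)=4

i=0 t=1 v=8: → [1,3); WM=−∞
i=1 t=4 v=3: → [4,6); WM=−∞
i=2 t=4 v=7: → [4,6); WM=−∞
i=3 t=4 v=8: → [4,6); WM=4
i=4 t=5 v=2: → [4,7); WM=4
i=5 t=8 v=5: → [8,10); WM=4
i=6 t=10 v=2: → [10,12); WM=4
i=7 t=15 v=3: → [15,17); WM=15
i=8 t=15 v=2: → [15,17); WM=15
i=9 t=16 v=9: → [15,18); WM=15
i=10 t=12 v=8: DROP (t<15-2); WM=15
i=11 t=14 v=1: → [14,18); WM=16
i=12 t=16 v=9: → [14,18); WM=16
i=13 t=13 v=7: DROP (t<16-2); WM=16
i=14 t=18 v=1: → [18,20); WM=16
i=15 t=19 v=9: → [18,21); WM=19
i=16 t=13 v=7: DROP (t<19-2); WM=19
i=17 t=16 v=2: DROP (t<19-2); WM=19
i=18 t=19 v=9: → [18,21); WM=19
i=19 t=19 v=9: → [18,21); WM=19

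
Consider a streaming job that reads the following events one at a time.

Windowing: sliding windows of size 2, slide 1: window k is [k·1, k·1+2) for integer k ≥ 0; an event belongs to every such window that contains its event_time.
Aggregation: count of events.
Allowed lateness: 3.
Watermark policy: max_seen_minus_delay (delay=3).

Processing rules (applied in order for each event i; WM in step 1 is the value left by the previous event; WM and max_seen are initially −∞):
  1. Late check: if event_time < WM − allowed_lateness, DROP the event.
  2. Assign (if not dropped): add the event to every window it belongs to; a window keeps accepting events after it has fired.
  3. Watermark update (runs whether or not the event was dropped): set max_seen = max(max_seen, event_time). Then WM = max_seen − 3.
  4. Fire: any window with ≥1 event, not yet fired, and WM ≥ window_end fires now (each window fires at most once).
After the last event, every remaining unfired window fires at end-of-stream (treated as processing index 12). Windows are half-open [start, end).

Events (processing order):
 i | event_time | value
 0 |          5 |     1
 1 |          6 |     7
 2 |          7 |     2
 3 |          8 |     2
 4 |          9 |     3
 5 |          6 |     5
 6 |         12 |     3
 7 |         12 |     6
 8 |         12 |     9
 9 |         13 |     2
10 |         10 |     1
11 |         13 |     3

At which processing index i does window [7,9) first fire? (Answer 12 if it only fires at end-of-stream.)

6

i=0 t=5 v=1: → [5,7),[4,6); WM=2
i=1 t=6 v=7: → [6,8),[5,7); WM=3
i=2 t=7 v=2: → [7,9),[6,8); WM=4
i=3 t=8 v=2: → [8,10),[7,9); WM=5
i=4 t=9 v=3: → [9,11),[8,10); WM=6; [4,6) fires=1
i=5 t=6 v=5: → [6,8),[5,7); WM=6
i=6 t=12 v=3: → [12,14),[11,13); WM=9; [5,7) fires=3 [6,8) fires=3 [7,9) fires=2
i=7 t=12 v=6: → [12,14),[11,13); WM=9
i=8 t=12 v=9: → [12,14),[11,13); WM=9
i=9 t=13 v=2: → [13,15),[12,14); WM=10; [8,10) fires=2
i=10 t=10 v=1: → [10,12),[9,11); WM=10
i=11 t=13 v=3: → [13,15),[12,14); WM=10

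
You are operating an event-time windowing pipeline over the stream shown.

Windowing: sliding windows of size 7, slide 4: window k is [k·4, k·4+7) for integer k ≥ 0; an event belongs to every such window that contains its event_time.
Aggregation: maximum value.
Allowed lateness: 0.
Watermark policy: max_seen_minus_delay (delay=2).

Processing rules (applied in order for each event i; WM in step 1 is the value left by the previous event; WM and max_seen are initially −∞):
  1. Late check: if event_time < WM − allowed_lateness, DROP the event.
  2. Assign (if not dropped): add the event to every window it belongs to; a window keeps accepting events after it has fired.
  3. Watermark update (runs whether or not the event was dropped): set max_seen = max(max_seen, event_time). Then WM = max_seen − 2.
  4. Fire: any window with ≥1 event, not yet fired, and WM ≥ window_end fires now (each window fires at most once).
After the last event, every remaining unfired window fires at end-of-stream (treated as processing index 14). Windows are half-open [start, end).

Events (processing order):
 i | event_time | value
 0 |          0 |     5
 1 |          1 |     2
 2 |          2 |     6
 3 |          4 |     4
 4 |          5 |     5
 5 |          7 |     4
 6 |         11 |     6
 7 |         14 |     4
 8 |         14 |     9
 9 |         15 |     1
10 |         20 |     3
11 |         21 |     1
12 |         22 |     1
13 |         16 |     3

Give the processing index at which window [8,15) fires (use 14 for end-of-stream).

i=0 t=0 v=5: → [0,7); WM=-2
i=1 t=1 v=2: → [0,7); WM=-1
i=2 t=2 v=6: → [0,7); WM=0
i=3 t=4 v=4: → [4,11),[0,7); WM=2
i=4 t=5 v=5: → [4,11),[0,7); WM=3
i=5 t=7 v=4: → [4,11); WM=5
i=6 t=11 v=6: → [8,15); WM=9; [0,7) fires=6
i=7 t=14 v=4: → [12,19),[8,15); WM=12; [4,11) fires=5
i=8 t=14 v=9: → [12,19),[8,15); WM=12
i=9 t=15 v=1: → [12,19); WM=13
i=10 t=20 v=3: → [20,27),[16,23); WM=18; [8,15) fires=9
i=11 t=21 v=1: → [20,27),[16,23); WM=19; [12,19) fires=9
i=12 t=22 v=1: → [20,27),[16,23); WM=20
i=13 t=16 v=3: DROP (t<20-0); WM=20

10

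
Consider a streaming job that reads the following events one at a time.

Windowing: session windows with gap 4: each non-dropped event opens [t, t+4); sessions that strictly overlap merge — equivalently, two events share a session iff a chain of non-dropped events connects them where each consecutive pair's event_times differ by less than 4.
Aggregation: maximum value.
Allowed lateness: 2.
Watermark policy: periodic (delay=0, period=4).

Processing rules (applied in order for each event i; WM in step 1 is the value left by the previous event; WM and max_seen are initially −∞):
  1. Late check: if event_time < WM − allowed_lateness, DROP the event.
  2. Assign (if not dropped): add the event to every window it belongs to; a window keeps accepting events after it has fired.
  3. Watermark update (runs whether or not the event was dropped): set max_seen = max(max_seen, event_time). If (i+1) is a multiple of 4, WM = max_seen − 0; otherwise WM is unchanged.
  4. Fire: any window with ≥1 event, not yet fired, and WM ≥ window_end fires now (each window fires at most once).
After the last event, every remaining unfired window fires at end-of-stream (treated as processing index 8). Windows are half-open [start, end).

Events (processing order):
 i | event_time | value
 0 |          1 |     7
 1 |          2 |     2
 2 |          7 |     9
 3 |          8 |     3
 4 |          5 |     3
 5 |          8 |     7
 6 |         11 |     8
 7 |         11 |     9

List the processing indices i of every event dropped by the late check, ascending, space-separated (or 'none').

i=0 t=1 v=7: → [1,5); WM=−∞
i=1 t=2 v=2: → [1,6); WM=−∞
i=2 t=7 v=9: → [7,11); WM=−∞
i=3 t=8 v=3: → [7,12); WM=8
i=4 t=5 v=3: DROP (t<8-2); WM=8
i=5 t=8 v=7: → [7,12); WM=8
i=6 t=11 v=8: → [7,15); WM=8
i=7 t=11 v=9: → [7,15); WM=11

4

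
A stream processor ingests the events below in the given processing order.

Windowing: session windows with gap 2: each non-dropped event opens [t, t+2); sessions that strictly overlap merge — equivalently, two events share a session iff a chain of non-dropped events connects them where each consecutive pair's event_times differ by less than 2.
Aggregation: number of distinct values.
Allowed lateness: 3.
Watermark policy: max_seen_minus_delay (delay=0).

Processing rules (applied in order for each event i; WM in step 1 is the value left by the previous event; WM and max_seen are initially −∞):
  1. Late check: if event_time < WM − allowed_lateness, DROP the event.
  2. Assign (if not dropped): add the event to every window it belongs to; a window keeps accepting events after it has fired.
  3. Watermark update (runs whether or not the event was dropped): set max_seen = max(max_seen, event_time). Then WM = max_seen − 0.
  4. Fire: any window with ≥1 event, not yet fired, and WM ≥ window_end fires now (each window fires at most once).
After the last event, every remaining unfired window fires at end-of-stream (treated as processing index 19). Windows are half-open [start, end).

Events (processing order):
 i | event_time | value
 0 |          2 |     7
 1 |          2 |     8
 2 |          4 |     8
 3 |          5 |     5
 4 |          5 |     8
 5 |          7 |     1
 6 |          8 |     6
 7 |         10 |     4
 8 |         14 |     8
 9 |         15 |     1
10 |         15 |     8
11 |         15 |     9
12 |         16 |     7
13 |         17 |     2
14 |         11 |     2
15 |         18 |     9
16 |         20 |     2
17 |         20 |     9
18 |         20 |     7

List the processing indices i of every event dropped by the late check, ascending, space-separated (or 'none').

i=0 t=2 v=7: → [2,4); WM=2
i=1 t=2 v=8: → [2,4); WM=2
i=2 t=4 v=8: → [4,6); WM=4
i=3 t=5 v=5: → [4,7); WM=5
i=4 t=5 v=8: → [4,7); WM=5
i=5 t=7 v=1: → [7,9); WM=7
i=6 t=8 v=6: → [7,10); WM=8
i=7 t=10 v=4: → [10,12); WM=10
i=8 t=14 v=8: → [14,16); WM=14
i=9 t=15 v=1: → [14,17); WM=15
i=10 t=15 v=8: → [14,17); WM=15
i=11 t=15 v=9: → [14,17); WM=15
i=12 t=16 v=7: → [14,18); WM=16
i=13 t=17 v=2: → [14,19); WM=17
i=14 t=11 v=2: DROP (t<17-3); WM=17
i=15 t=18 v=9: → [14,20); WM=18
i=16 t=20 v=2: → [20,22); WM=20
i=17 t=20 v=9: → [20,22); WM=20
i=18 t=20 v=7: → [20,22); WM=20

14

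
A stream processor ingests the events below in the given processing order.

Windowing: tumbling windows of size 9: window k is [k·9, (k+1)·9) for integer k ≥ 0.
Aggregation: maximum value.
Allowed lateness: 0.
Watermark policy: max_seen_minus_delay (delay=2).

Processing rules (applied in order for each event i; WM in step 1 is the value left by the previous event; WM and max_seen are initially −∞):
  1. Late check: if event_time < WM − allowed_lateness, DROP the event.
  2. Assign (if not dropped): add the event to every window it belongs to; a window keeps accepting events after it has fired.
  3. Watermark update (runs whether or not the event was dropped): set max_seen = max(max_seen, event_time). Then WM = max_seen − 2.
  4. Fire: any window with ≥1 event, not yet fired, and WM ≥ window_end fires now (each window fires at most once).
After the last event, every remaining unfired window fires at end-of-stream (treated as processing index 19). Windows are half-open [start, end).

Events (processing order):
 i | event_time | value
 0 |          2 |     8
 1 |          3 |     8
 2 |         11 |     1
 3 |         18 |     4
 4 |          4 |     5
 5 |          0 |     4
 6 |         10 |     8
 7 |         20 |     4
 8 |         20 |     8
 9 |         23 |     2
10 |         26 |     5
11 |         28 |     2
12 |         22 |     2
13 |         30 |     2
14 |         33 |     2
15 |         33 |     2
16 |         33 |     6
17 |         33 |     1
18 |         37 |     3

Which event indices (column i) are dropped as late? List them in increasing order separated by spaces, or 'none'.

i=0 t=2 v=8: → [0,9); WM=0
i=1 t=3 v=8: → [0,9); WM=1
i=2 t=11 v=1: → [9,18); WM=9; [0,9) fires=8
i=3 t=18 v=4: → [18,27); WM=16
i=4 t=4 v=5: DROP (t<16-0); WM=16
i=5 t=0 v=4: DROP (t<16-0); WM=16
i=6 t=10 v=8: DROP (t<16-0); WM=16
i=7 t=20 v=4: → [18,27); WM=18; [9,18) fires=1
i=8 t=20 v=8: → [18,27); WM=18
i=9 t=23 v=2: → [18,27); WM=21
i=10 t=26 v=5: → [18,27); WM=24
i=11 t=28 v=2: → [27,36); WM=26
i=12 t=22 v=2: DROP (t<26-0); WM=26
i=13 t=30 v=2: → [27,36); WM=28; [18,27) fires=8
i=14 t=33 v=2: → [27,36); WM=31
i=15 t=33 v=2: → [27,36); WM=31
i=16 t=33 v=6: → [27,36); WM=31
i=17 t=33 v=1: → [27,36); WM=31
i=18 t=37 v=3: → [36,45); WM=35

4 5 6 12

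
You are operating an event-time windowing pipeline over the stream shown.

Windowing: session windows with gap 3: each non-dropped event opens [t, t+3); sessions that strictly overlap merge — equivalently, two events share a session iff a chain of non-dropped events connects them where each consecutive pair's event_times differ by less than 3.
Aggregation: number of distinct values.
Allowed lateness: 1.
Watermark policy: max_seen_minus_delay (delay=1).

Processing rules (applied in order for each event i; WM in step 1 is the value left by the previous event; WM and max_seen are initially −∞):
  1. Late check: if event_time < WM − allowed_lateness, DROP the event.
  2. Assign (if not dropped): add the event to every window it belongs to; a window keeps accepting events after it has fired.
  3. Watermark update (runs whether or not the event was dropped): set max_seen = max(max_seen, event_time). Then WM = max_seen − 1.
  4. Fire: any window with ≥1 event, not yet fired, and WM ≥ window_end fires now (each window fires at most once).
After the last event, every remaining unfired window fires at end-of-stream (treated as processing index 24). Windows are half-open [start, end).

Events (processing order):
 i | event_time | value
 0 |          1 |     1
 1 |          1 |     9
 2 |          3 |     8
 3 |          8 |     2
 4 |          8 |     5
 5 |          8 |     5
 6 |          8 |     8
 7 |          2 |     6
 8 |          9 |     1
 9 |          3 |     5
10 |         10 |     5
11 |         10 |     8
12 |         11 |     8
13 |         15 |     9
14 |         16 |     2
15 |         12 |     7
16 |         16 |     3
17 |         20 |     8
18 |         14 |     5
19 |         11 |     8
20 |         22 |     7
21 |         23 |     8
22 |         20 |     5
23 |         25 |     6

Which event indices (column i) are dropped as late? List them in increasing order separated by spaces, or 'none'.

i=0 t=1 v=1: → [1,4); WM=0
i=1 t=1 v=9: → [1,4); WM=0
i=2 t=3 v=8: → [1,6); WM=2
i=3 t=8 v=2: → [8,11); WM=7
i=4 t=8 v=5: → [8,11); WM=7
i=5 t=8 v=5: → [8,11); WM=7
i=6 t=8 v=8: → [8,11); WM=7
i=7 t=2 v=6: DROP (t<7-1); WM=7
i=8 t=9 v=1: → [8,12); WM=8
i=9 t=3 v=5: DROP (t<8-1); WM=8
i=10 t=10 v=5: → [8,13); WM=9
i=11 t=10 v=8: → [8,13); WM=9
i=12 t=11 v=8: → [8,14); WM=10
i=13 t=15 v=9: → [15,18); WM=14
i=14 t=16 v=2: → [15,19); WM=15
i=15 t=12 v=7: DROP (t<15-1); WM=15
i=16 t=16 v=3: → [15,19); WM=15
i=17 t=20 v=8: → [20,23); WM=19
i=18 t=14 v=5: DROP (t<19-1); WM=19
i=19 t=11 v=8: DROP (t<19-1); WM=19
i=20 t=22 v=7: → [20,25); WM=21
i=21 t=23 v=8: → [20,26); WM=22
i=22 t=20 v=5: DROP (t<22-1); WM=22
i=23 t=25 v=6: → [20,28); WM=24

7 9 15 18 19 22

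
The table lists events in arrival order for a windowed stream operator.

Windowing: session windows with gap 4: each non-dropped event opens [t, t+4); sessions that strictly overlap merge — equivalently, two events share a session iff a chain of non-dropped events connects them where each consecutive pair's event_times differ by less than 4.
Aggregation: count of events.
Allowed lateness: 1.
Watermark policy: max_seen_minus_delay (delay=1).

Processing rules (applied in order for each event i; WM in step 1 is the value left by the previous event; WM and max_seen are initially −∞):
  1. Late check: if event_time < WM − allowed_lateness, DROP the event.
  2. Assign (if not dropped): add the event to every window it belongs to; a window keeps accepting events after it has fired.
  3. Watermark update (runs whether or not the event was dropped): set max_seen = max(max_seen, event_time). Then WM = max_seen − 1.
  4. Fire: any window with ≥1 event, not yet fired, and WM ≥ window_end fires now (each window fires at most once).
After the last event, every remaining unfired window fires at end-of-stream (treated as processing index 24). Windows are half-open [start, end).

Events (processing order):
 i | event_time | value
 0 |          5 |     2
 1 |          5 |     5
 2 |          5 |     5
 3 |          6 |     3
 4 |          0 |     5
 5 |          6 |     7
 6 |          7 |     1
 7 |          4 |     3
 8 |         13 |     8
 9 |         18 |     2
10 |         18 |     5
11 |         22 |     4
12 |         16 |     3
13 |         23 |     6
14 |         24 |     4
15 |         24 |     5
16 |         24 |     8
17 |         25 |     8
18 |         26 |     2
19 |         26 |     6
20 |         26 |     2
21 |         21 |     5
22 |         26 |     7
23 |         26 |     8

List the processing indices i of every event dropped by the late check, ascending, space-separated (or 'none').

i=0 t=5 v=2: → [5,9); WM=4
i=1 t=5 v=5: → [5,9); WM=4
i=2 t=5 v=5: → [5,9); WM=4
i=3 t=6 v=3: → [5,10); WM=5
i=4 t=0 v=5: DROP (t<5-1); WM=5
i=5 t=6 v=7: → [5,10); WM=5
i=6 t=7 v=1: → [5,11); WM=6
i=7 t=4 v=3: DROP (t<6-1); WM=6
i=8 t=13 v=8: → [13,17); WM=12
i=9 t=18 v=2: → [18,22); WM=17
i=10 t=18 v=5: → [18,22); WM=17
i=11 t=22 v=4: → [22,26); WM=21
i=12 t=16 v=3: DROP (t<21-1); WM=21
i=13 t=23 v=6: → [22,27); WM=22
i=14 t=24 v=4: → [22,28); WM=23
i=15 t=24 v=5: → [22,28); WM=23
i=16 t=24 v=8: → [22,28); WM=23
i=17 t=25 v=8: → [22,29); WM=24
i=18 t=26 v=2: → [22,30); WM=25
i=19 t=26 v=6: → [22,30); WM=25
i=20 t=26 v=2: → [22,30); WM=25
i=21 t=21 v=5: DROP (t<25-1); WM=25
i=22 t=26 v=7: → [22,30); WM=25
i=23 t=26 v=8: → [22,30); WM=25

4 7 12 21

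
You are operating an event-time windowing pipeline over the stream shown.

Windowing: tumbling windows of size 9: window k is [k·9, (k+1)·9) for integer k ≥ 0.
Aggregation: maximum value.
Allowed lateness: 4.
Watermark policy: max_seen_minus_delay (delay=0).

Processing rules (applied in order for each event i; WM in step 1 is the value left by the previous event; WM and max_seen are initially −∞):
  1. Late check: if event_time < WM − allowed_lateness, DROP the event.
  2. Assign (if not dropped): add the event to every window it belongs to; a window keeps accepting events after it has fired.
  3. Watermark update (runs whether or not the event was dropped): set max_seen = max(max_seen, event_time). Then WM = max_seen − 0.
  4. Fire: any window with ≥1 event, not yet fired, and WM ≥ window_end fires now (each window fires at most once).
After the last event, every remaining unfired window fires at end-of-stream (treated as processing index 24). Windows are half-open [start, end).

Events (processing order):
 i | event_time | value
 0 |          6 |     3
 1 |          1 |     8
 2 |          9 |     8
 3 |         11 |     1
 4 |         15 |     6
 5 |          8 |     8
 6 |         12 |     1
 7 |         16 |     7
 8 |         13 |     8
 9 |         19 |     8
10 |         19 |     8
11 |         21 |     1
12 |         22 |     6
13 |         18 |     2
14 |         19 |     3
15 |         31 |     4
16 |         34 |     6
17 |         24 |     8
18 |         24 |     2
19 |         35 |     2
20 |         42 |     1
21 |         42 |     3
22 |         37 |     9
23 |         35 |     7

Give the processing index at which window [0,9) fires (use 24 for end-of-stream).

i=0 t=6 v=3: → [0,9); WM=6
i=1 t=1 v=8: DROP (t<6-4); WM=6
i=2 t=9 v=8: → [9,18); WM=9; [0,9) fires=3
i=3 t=11 v=1: → [9,18); WM=11
i=4 t=15 v=6: → [9,18); WM=15
i=5 t=8 v=8: DROP (t<15-4); WM=15
i=6 t=12 v=1: → [9,18); WM=15
i=7 t=16 v=7: → [9,18); WM=16
i=8 t=13 v=8: → [9,18); WM=16
i=9 t=19 v=8: → [18,27); WM=19; [9,18) fires=8
i=10 t=19 v=8: → [18,27); WM=19
i=11 t=21 v=1: → [18,27); WM=21
i=12 t=22 v=6: → [18,27); WM=22
i=13 t=18 v=2: → [18,27); WM=22
i=14 t=19 v=3: → [18,27); WM=22
i=15 t=31 v=4: → [27,36); WM=31; [18,27) fires=8
i=16 t=34 v=6: → [27,36); WM=34
i=17 t=24 v=8: DROP (t<34-4); WM=34
i=18 t=24 v=2: DROP (t<34-4); WM=34
i=19 t=35 v=2: → [27,36); WM=35
i=20 t=42 v=1: → [36,45); WM=42; [27,36) fires=6
i=21 t=42 v=3: → [36,45); WM=42
i=22 t=37 v=9: DROP (t<42-4); WM=42
i=23 t=35 v=7: DROP (t<42-4); WM=42

2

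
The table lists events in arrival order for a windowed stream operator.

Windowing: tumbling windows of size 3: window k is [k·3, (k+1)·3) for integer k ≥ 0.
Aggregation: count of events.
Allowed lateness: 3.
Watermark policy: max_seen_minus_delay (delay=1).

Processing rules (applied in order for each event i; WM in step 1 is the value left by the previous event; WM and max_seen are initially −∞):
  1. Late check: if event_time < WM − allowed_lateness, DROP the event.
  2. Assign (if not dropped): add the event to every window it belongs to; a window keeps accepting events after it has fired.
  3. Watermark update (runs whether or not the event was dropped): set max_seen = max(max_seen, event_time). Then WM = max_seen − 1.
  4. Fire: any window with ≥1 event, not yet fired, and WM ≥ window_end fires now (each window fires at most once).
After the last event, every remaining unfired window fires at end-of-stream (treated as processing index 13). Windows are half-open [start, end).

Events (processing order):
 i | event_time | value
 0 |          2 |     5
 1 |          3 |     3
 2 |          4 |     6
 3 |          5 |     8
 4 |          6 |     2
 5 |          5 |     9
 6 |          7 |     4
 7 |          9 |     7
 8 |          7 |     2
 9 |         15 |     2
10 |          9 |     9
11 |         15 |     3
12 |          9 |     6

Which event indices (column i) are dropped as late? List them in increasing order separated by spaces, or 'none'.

10 12

i=0 t=2 v=5: → [0,3); WM=1
i=1 t=3 v=3: → [3,6); WM=2
i=2 t=4 v=6: → [3,6); WM=3; [0,3) fires=1
i=3 t=5 v=8: → [3,6); WM=4
i=4 t=6 v=2: → [6,9); WM=5
i=5 t=5 v=9: → [3,6); WM=5
i=6 t=7 v=4: → [6,9); WM=6; [3,6) fires=4
i=7 t=9 v=7: → [9,12); WM=8
i=8 t=7 v=2: → [6,9); WM=8
i=9 t=15 v=2: → [15,18); WM=14; [6,9) fires=3 [9,12) fires=1
i=10 t=9 v=9: DROP (t<14-3); WM=14
i=11 t=15 v=3: → [15,18); WM=14
i=12 t=9 v=6: DROP (t<14-3); WM=14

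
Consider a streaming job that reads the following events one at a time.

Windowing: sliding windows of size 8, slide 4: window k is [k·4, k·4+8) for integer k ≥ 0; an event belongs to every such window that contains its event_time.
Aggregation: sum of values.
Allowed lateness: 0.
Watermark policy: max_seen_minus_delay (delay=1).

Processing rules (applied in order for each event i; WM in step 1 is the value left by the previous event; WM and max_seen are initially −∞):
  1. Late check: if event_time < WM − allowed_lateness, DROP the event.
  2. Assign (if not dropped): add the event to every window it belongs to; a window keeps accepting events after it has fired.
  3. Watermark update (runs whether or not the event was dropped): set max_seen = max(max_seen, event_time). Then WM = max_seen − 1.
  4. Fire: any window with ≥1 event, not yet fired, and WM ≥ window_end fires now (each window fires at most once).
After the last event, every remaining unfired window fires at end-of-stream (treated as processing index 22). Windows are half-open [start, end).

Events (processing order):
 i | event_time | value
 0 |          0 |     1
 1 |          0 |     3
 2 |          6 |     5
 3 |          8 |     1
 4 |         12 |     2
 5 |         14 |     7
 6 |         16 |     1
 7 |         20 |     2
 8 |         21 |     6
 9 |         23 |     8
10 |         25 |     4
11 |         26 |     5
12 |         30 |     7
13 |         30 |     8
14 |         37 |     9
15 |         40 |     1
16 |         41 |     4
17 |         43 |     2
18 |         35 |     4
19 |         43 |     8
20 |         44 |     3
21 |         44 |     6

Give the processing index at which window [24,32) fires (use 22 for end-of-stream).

i=0 t=0 v=1: → [0,8); WM=-1
i=1 t=0 v=3: → [0,8); WM=-1
i=2 t=6 v=5: → [4,12),[0,8); WM=5
i=3 t=8 v=1: → [8,16),[4,12); WM=7
i=4 t=12 v=2: → [12,20),[8,16); WM=11; [0,8) fires=9
i=5 t=14 v=7: → [12,20),[8,16); WM=13; [4,12) fires=6
i=6 t=16 v=1: → [16,24),[12,20); WM=15
i=7 t=20 v=2: → [20,28),[16,24); WM=19; [8,16) fires=10
i=8 t=21 v=6: → [20,28),[16,24); WM=20; [12,20) fires=10
i=9 t=23 v=8: → [20,28),[16,24); WM=22
i=10 t=25 v=4: → [24,32),[20,28); WM=24; [16,24) fires=17
i=11 t=26 v=5: → [24,32),[20,28); WM=25
i=12 t=30 v=7: → [28,36),[24,32); WM=29; [20,28) fires=25
i=13 t=30 v=8: → [28,36),[24,32); WM=29
i=14 t=37 v=9: → [36,44),[32,40); WM=36; [24,32) fires=24 [28,36) fires=15
i=15 t=40 v=1: → [40,48),[36,44); WM=39
i=16 t=41 v=4: → [40,48),[36,44); WM=40; [32,40) fires=9
i=17 t=43 v=2: → [40,48),[36,44); WM=42
i=18 t=35 v=4: DROP (t<42-0); WM=42
i=19 t=43 v=8: → [40,48),[36,44); WM=42
i=20 t=44 v=3: → [44,52),[40,48); WM=43
i=21 t=44 v=6: → [44,52),[40,48); WM=43

14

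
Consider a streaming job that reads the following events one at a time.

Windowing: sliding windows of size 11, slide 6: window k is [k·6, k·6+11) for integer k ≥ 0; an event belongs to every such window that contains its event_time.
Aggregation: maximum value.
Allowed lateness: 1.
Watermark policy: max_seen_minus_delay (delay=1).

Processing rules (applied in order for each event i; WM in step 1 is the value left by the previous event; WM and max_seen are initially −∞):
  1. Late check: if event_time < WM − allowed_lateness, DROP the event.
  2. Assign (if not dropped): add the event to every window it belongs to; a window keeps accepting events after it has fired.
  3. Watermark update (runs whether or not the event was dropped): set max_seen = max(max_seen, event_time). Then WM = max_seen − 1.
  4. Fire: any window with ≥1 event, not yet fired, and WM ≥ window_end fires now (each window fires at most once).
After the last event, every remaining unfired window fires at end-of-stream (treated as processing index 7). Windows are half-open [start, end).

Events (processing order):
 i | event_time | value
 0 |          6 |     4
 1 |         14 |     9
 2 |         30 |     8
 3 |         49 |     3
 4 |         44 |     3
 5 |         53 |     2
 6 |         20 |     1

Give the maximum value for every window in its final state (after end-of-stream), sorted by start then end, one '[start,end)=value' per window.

[0,11)=4 [6,17)=9 [12,23)=9 [24,35)=8 [30,41)=8 [42,53)=3 [48,59)=3

i=0 t=6 v=4: → [6,17),[0,11); WM=5
i=1 t=14 v=9: → [12,23),[6,17); WM=13; [0,11) fires=4
i=2 t=30 v=8: → [30,41),[24,35); WM=29; [6,17) fires=9 [12,23) fires=9
i=3 t=49 v=3: → [48,59),[42,53); WM=48; [24,35) fires=8 [30,41) fires=8
i=4 t=44 v=3: DROP (t<48-1); WM=48
i=5 t=53 v=2: → [48,59); WM=52
i=6 t=20 v=1: DROP (t<52-1); WM=52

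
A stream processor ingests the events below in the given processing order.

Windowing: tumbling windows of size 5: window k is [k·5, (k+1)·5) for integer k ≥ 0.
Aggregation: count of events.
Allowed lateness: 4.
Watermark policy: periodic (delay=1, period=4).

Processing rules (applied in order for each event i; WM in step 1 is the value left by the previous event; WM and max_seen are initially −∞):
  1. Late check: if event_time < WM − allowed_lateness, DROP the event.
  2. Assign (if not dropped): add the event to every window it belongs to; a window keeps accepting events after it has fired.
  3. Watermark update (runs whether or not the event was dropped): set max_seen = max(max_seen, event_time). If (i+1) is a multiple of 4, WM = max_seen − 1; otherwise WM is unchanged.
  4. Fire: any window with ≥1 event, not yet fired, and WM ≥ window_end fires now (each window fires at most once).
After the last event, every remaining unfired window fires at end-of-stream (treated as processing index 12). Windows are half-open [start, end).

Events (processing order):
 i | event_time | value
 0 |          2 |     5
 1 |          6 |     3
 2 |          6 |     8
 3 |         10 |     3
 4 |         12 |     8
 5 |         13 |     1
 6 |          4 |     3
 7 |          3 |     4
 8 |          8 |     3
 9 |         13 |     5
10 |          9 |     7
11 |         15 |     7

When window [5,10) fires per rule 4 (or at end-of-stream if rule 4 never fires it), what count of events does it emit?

i=0 t=2 v=5: → [0,5); WM=−∞
i=1 t=6 v=3: → [5,10); WM=−∞
i=2 t=6 v=8: → [5,10); WM=−∞
i=3 t=10 v=3: → [10,15); WM=9; [0,5) fires=1
i=4 t=12 v=8: → [10,15); WM=9
i=5 t=13 v=1: → [10,15); WM=9
i=6 t=4 v=3: DROP (t<9-4); WM=9
i=7 t=3 v=4: DROP (t<9-4); WM=12; [5,10) fires=2
i=8 t=8 v=3: → [5,10); WM=12
i=9 t=13 v=5: → [10,15); WM=12
i=10 t=9 v=7: → [5,10); WM=12
i=11 t=15 v=7: → [15,20); WM=14

2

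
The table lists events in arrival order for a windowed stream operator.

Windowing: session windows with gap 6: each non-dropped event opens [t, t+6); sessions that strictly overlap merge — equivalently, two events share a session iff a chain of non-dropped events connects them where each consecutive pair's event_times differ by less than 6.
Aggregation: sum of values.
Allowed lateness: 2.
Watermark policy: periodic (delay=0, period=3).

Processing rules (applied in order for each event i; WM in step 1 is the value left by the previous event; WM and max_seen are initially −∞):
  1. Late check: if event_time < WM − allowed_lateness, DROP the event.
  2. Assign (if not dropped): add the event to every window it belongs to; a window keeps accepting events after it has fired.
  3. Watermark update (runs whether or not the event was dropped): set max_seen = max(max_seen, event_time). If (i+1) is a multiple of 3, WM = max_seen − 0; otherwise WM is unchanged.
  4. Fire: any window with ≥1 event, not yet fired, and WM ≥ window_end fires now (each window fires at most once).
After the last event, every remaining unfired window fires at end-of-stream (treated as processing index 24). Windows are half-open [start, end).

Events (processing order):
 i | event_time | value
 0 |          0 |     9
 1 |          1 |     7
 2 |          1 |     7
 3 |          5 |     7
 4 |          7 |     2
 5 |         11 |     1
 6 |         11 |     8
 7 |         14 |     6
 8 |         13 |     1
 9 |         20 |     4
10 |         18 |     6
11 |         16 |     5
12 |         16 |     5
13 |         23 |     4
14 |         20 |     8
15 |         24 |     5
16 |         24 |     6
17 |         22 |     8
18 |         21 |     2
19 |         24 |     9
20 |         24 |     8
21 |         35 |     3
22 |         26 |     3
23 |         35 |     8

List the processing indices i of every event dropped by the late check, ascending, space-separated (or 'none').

12 18

i=0 t=0 v=9: → [0,6); WM=−∞
i=1 t=1 v=7: → [0,7); WM=−∞
i=2 t=1 v=7: → [0,7); WM=1
i=3 t=5 v=7: → [0,11); WM=1
i=4 t=7 v=2: → [0,13); WM=1
i=5 t=11 v=1: → [0,17); WM=11
i=6 t=11 v=8: → [0,17); WM=11
i=7 t=14 v=6: → [0,20); WM=11
i=8 t=13 v=1: → [0,20); WM=14
i=9 t=20 v=4: → [20,26); WM=14
i=10 t=18 v=6: → [0,26); WM=14
i=11 t=16 v=5: → [0,26); WM=20
i=12 t=16 v=5: DROP (t<20-2); WM=20
i=13 t=23 v=4: → [0,29); WM=20
i=14 t=20 v=8: → [0,29); WM=23
i=15 t=24 v=5: → [0,30); WM=23
i=16 t=24 v=6: → [0,30); WM=23
i=17 t=22 v=8: → [0,30); WM=24
i=18 t=21 v=2: DROP (t<24-2); WM=24
i=19 t=24 v=9: → [0,30); WM=24
i=20 t=24 v=8: → [0,30); WM=24
i=21 t=35 v=3: → [35,41); WM=24
i=22 t=26 v=3: → [0,32); WM=24
i=23 t=35 v=8: → [35,41); WM=35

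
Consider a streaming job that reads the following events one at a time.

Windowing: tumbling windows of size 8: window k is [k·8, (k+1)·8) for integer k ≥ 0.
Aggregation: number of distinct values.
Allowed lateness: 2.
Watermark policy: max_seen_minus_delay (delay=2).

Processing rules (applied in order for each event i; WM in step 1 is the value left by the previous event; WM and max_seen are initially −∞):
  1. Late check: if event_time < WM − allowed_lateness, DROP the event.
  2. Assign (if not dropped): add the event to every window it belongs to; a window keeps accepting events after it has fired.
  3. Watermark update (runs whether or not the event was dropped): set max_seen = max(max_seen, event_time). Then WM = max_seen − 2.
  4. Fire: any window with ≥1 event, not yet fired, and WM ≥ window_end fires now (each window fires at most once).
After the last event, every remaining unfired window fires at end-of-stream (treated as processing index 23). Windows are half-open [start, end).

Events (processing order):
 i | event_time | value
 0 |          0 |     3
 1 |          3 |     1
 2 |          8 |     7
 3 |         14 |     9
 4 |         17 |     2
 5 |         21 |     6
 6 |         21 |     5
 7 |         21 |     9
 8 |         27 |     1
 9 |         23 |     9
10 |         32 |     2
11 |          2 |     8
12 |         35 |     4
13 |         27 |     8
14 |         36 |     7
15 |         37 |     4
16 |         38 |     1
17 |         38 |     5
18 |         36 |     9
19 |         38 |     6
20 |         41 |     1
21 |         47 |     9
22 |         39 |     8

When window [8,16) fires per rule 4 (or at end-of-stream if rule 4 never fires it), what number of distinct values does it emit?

i=0 t=0 v=3: → [0,8); WM=-2
i=1 t=3 v=1: → [0,8); WM=1
i=2 t=8 v=7: → [8,16); WM=6
i=3 t=14 v=9: → [8,16); WM=12; [0,8) fires=2
i=4 t=17 v=2: → [16,24); WM=15
i=5 t=21 v=6: → [16,24); WM=19; [8,16) fires=2
i=6 t=21 v=5: → [16,24); WM=19
i=7 t=21 v=9: → [16,24); WM=19
i=8 t=27 v=1: → [24,32); WM=25; [16,24) fires=4
i=9 t=23 v=9: → [16,24); WM=25
i=10 t=32 v=2: → [32,40); WM=30
i=11 t=2 v=8: DROP (t<30-2); WM=30
i=12 t=35 v=4: → [32,40); WM=33; [24,32) fires=1
i=13 t=27 v=8: DROP (t<33-2); WM=33
i=14 t=36 v=7: → [32,40); WM=34
i=15 t=37 v=4: → [32,40); WM=35
i=16 t=38 v=1: → [32,40); WM=36
i=17 t=38 v=5: → [32,40); WM=36
i=18 t=36 v=9: → [32,40); WM=36
i=19 t=38 v=6: → [32,40); WM=36
i=20 t=41 v=1: → [40,48); WM=39
i=21 t=47 v=9: → [40,48); WM=45; [32,40) fires=7
i=22 t=39 v=8: DROP (t<45-2); WM=45

2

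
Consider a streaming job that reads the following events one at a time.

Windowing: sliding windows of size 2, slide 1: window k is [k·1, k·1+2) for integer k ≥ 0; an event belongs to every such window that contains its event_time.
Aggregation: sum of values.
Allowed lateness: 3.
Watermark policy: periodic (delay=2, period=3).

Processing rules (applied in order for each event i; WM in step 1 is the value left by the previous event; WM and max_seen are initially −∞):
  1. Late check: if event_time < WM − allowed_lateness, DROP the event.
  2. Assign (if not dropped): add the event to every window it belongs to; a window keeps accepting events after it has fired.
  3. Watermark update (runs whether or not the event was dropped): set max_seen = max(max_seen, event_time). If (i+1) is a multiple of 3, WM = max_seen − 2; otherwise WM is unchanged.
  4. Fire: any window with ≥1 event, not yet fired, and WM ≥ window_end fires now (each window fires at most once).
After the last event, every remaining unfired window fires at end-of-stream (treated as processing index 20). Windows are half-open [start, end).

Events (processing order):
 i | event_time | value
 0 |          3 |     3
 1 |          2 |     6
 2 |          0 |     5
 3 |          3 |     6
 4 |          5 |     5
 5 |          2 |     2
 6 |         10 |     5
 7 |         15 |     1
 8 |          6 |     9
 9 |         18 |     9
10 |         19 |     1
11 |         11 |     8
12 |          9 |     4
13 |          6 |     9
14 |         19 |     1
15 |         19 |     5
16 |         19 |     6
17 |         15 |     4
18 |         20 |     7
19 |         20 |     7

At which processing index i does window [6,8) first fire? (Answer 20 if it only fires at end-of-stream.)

i=0 t=3 v=3: → [3,5),[2,4); WM=−∞
i=1 t=2 v=6: → [2,4),[1,3); WM=−∞
i=2 t=0 v=5: → [0,2); WM=1
i=3 t=3 v=6: → [3,5),[2,4); WM=1
i=4 t=5 v=5: → [5,7),[4,6); WM=1
i=5 t=2 v=2: → [2,4),[1,3); WM=3; [0,2) fires=5 [1,3) fires=8
i=6 t=10 v=5: → [10,12),[9,11); WM=3
i=7 t=15 v=1: → [15,17),[14,16); WM=3
i=8 t=6 v=9: → [6,8),[5,7); WM=13; [2,4) fires=17 [3,5) fires=9 [4,6) fires=5 [5,7) fires=14 [6,8) fires=9 [9,11) fires=5 [10,12) fires=5
i=9 t=18 v=9: → [18,20),[17,19); WM=13
i=10 t=19 v=1: → [19,21),[18,20); WM=13
i=11 t=11 v=8: → [11,13),[10,12); WM=17; [11,13) fires=8 [14,16) fires=1 [15,17) fires=1
i=12 t=9 v=4: DROP (t<17-3); WM=17
i=13 t=6 v=9: DROP (t<17-3); WM=17
i=14 t=19 v=1: → [19,21),[18,20); WM=17
i=15 t=19 v=5: → [19,21),[18,20); WM=17
i=16 t=19 v=6: → [19,21),[18,20); WM=17
i=17 t=15 v=4: → [15,17),[14,16); WM=17
i=18 t=20 v=7: → [20,22),[19,21); WM=17
i=19 t=20 v=7: → [20,22),[19,21); WM=17

8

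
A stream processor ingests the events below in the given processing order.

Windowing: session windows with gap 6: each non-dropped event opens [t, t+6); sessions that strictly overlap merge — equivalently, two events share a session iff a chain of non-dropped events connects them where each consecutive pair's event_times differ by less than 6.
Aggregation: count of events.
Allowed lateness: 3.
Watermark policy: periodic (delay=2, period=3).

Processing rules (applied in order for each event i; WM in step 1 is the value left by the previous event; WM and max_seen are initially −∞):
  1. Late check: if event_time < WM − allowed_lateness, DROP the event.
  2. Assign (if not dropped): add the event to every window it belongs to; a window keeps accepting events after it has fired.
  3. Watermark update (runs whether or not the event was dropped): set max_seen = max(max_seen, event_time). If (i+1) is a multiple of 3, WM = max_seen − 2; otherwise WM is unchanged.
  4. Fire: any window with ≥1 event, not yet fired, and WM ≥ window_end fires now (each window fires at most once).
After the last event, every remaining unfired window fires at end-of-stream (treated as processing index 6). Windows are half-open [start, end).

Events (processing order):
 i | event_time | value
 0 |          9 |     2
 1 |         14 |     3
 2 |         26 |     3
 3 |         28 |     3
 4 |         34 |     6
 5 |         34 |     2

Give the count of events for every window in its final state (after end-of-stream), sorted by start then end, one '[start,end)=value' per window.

i=0 t=9 v=2: → [9,15); WM=−∞
i=1 t=14 v=3: → [9,20); WM=−∞
i=2 t=26 v=3: → [26,32); WM=24
i=3 t=28 v=3: → [26,34); WM=24
i=4 t=34 v=6: → [34,40); WM=24
i=5 t=34 v=2: → [34,40); WM=32

[9,20)=2 [26,34)=2 [34,40)=2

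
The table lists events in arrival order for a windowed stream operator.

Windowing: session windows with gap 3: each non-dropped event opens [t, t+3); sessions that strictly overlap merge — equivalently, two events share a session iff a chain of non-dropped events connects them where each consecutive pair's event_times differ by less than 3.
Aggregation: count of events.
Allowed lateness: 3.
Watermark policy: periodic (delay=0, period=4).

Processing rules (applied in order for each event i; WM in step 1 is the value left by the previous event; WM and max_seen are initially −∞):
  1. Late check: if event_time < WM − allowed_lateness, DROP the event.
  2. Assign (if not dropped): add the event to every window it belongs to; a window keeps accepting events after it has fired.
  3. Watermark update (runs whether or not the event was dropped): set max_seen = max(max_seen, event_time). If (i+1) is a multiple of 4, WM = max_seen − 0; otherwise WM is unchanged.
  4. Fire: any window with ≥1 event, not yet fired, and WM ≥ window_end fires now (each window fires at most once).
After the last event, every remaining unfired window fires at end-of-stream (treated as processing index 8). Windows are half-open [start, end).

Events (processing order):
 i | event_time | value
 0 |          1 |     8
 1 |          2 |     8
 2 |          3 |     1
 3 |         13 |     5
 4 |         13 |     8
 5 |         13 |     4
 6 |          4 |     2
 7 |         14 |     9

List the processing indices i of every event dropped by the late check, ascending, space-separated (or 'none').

6

i=0 t=1 v=8: → [1,4); WM=−∞
i=1 t=2 v=8: → [1,5); WM=−∞
i=2 t=3 v=1: → [1,6); WM=−∞
i=3 t=13 v=5: → [13,16); WM=13
i=4 t=13 v=8: → [13,16); WM=13
i=5 t=13 v=4: → [13,16); WM=13
i=6 t=4 v=2: DROP (t<13-3); WM=13
i=7 t=14 v=9: → [13,17); WM=14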